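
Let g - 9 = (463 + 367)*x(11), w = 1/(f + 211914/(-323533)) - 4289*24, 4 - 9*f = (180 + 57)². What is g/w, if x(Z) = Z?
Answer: -166084309744769/1870670153681853 ≈ -0.088783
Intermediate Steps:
f = -56165/9 (f = 4/9 - (180 + 57)²/9 = 4/9 - ⅑*237² = 4/9 - ⅑*56169 = 4/9 - 6241 = -56165/9 ≈ -6240.6)
w = -1870670153681853/18173138171 (w = 1/(-56165/9 + 211914/(-323533)) - 4289*24 = 1/(-56165/9 + 211914*(-1/323533)) - 102936 = 1/(-56165/9 - 211914/323533) - 102936 = 1/(-18173138171/2911797) - 102936 = -2911797/18173138171 - 102936 = -1870670153681853/18173138171 ≈ -1.0294e+5)
g = 9139 (g = 9 + (463 + 367)*11 = 9 + 830*11 = 9 + 9130 = 9139)
g/w = 9139/(-1870670153681853/18173138171) = 9139*(-18173138171/1870670153681853) = -166084309744769/1870670153681853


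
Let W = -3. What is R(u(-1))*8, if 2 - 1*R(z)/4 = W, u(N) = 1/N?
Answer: 160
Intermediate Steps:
R(z) = 20 (R(z) = 8 - 4*(-3) = 8 + 12 = 20)
R(u(-1))*8 = 20*8 = 160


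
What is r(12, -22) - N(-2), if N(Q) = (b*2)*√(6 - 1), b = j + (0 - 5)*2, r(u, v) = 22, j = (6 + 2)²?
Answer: 22 - 108*√5 ≈ -219.50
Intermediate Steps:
j = 64 (j = 8² = 64)
b = 54 (b = 64 + (0 - 5)*2 = 64 - 5*2 = 64 - 10 = 54)
N(Q) = 108*√5 (N(Q) = (54*2)*√(6 - 1) = 108*√5)
r(12, -22) - N(-2) = 22 - 108*√5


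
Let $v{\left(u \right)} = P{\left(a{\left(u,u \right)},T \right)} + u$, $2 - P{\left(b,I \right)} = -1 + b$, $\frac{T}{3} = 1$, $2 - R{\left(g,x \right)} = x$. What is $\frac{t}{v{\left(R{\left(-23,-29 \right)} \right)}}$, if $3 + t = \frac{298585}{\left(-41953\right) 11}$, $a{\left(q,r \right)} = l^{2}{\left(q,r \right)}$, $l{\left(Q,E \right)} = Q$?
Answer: $\frac{1683034}{427794741} \approx 0.0039342$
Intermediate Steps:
$R{\left(g,x \right)} = 2 - x$
$a{\left(q,r \right)} = q^{2}$
$T = 3$ ($T = 3 \cdot 1 = 3$)
$t = - \frac{1683034}{461483}$ ($t = -3 + \frac{298585}{\left(-41953\right) 11} = -3 + \frac{298585}{-461483} = -3 + 298585 \left(- \frac{1}{461483}\right) = -3 - \frac{298585}{461483} = - \frac{1683034}{461483} \approx -3.647$)
$P{\left(b,I \right)} = 3 - b$ ($P{\left(b,I \right)} = 2 - \left(-1 + b\right) = 3 - b$)
$v{\left(u \right)} = 3 + u - u^{2}$ ($v{\left(u \right)} = \left(3 - u^{2}\right) + u = 3 + u - u^{2}$)
$\frac{t}{v{\left(R{\left(-23,-29 \right)} \right)}} = - \frac{1683034}{461483 \left(3 + \left(2 - -29\right) - \left(2 - -29\right)^{2}\right)} = - \frac{1683034}{461483 \left(3 + \left(2 + 29\right) - \left(2 + 29\right)^{2}\right)} = - \frac{1683034}{461483 \left(3 + 31 - 31^{2}\right)} = - \frac{1683034}{461483 \left(3 + 31 - 961\right)} = - \frac{1683034}{461483 \left(-927\right)} = \left(- \frac{1683034}{461483}\right) \left(- \frac{1}{927}\right) = \frac{1683034}{427794741}$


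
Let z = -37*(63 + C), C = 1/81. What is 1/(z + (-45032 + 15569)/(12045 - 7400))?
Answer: -376245/879585463 ≈ -0.00042775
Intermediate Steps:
C = 1/81 ≈ 0.012346
z = -188848/81 (z = -37*(63 + 1/81) = -37*5104/81 = -188848/81 ≈ -2331.5)
1/(z + (-45032 + 15569)/(12045 - 7400)) = 1/(-188848/81 + (-45032 + 15569)/(12045 - 7400)) = 1/(-188848/81 - 29463/4645) = 1/(-879585463/376245) = -376245/879585463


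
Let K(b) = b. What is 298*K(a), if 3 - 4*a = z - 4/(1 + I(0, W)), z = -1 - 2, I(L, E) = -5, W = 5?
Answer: 745/2 ≈ 372.50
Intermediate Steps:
z = -3
a = 5/4 (a = ¾ - (-3 - 4/(1 - 5))/4 = ¾ - (-3 - 4/(-4))/4 = ¾ - (-3 - 4*(-¼))/4 = ¾ - (-3 + 1)/4 = ¾ - ¼*(-2) = ¾ + ½ = 5/4 ≈ 1.2500)
298*K(a) = 298*(5/4) = 745/2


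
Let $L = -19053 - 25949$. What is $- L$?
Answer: $45002$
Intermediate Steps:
$L = -45002$
$- L = \left(-1\right) \left(-45002\right) = 45002$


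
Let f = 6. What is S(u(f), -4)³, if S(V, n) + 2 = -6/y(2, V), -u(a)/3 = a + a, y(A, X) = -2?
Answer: 1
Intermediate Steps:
u(a) = -6*a (u(a) = -3*(a + a) = -6*a)
S(V, n) = 1 (S(V, n) = -2 - 6/(-2) = -2 - 6*(-½) = -2 + 3 = 1)
S(u(f), -4)³ = 1³ = 1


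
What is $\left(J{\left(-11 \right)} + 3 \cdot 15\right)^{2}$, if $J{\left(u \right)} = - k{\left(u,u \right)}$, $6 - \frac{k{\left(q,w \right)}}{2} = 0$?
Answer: $1089$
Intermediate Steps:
$k{\left(q,w \right)} = 12$ ($k{\left(q,w \right)} = 12 - 0 = 12 + 0 = 12$)
$J{\left(u \right)} = -12$ ($J{\left(u \right)} = \left(-1\right) 12 = -12$)
$\left(J{\left(-11 \right)} + 3 \cdot 15\right)^{2} = \left(-12 + 3 \cdot 15\right)^{2} = \left(-12 + 45\right)^{2} = 33^{2} = 1089$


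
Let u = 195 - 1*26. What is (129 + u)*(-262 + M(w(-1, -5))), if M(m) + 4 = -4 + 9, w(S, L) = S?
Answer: -77778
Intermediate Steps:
M(m) = 1 (M(m) = -4 + (-4 + 9) = -4 + 5 = 1)
u = 169 (u = 195 - 26 = 169)
(129 + u)*(-262 + M(w(-1, -5))) = (129 + 169)*(-262 + 1) = 298*(-261) = -77778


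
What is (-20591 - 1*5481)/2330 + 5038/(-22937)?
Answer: -304876002/26721605 ≈ -11.409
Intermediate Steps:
(-20591 - 1*5481)/2330 + 5038/(-22937) = (-20591 - 5481)*(1/2330) + 5038*(-1/22937) = -26072*1/2330 - 5038/22937 = -13036/1165 - 5038/22937 = -304876002/26721605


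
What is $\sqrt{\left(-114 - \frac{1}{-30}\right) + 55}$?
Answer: $\frac{i \sqrt{53070}}{30} \approx 7.679 i$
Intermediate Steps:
$\sqrt{\left(-114 - \frac{1}{-30}\right) + 55} = \sqrt{\left(-114 - - \frac{1}{30}\right) + 55} = \sqrt{\left(-114 + \frac{1}{30}\right) + 55} = \sqrt{- \frac{3419}{30} + 55} = \sqrt{- \frac{1769}{30}} = \frac{i \sqrt{53070}}{30}$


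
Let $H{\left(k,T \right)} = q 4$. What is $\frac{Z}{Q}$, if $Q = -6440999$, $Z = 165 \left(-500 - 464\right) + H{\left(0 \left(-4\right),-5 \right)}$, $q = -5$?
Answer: $\frac{159080}{6440999} \approx 0.024698$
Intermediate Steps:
$H{\left(k,T \right)} = -20$ ($H{\left(k,T \right)} = \left(-5\right) 4 = -20$)
$Z = -159080$ ($Z = 165 \left(-500 - 464\right) - 20 = 165 \left(-964\right) - 20 = -159060 - 20 = -159080$)
$\frac{Z}{Q} = - \frac{159080}{-6440999} = \left(-159080\right) \left(- \frac{1}{6440999}\right) = \frac{159080}{6440999}$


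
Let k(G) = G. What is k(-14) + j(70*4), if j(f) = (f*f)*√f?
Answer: -14 + 156800*√70 ≈ 1.3119e+6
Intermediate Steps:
j(f) = f^(5/2) (j(f) = f²*√f = f^(5/2))
k(-14) + j(70*4) = -14 + (70*4)^(5/2) = -14 + 280^(5/2) = -14 + 156800*√70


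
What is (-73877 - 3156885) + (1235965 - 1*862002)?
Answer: -2856799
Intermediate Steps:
(-73877 - 3156885) + (1235965 - 1*862002) = -3230762 + (1235965 - 862002) = -3230762 + 373963 = -2856799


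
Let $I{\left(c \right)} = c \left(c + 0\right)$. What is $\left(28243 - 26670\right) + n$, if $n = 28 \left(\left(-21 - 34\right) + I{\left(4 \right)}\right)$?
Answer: $481$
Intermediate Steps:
$I{\left(c \right)} = c^{2}$ ($I{\left(c \right)} = c c = c^{2}$)
$n = -1092$ ($n = 28 \left(\left(-21 - 34\right) + 4^{2}\right) = 28 \left(-55 + 16\right) = 28 \left(-39\right) = -1092$)
$\left(28243 - 26670\right) + n = \left(28243 - 26670\right) - 1092 = 1573 - 1092 = 481$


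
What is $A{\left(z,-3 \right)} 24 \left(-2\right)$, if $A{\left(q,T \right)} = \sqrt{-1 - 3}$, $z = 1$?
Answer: $- 96 i \approx - 96.0 i$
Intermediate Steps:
$A{\left(q,T \right)} = 2 i$ ($A{\left(q,T \right)} = \sqrt{-4} = 2 i$)
$A{\left(z,-3 \right)} 24 \left(-2\right) = 2 i 24 \left(-2\right) = 48 i \left(-2\right) = - 96 i$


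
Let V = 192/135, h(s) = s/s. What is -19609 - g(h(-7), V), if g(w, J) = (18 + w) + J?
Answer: -883324/45 ≈ -19629.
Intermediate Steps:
h(s) = 1
V = 64/45 (V = 192*(1/135) = 64/45 ≈ 1.4222)
g(w, J) = 18 + J + w
-19609 - g(h(-7), V) = -19609 - (18 + 64/45 + 1) = -19609 - 1*919/45 = -19609 - 919/45 = -883324/45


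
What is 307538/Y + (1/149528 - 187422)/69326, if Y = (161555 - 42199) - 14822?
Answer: 129222698754827/541809032216176 ≈ 0.23850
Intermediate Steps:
Y = 104534 (Y = 119356 - 14822 = 104534)
307538/Y + (1/149528 - 187422)/69326 = 307538/104534 + (1/149528 - 187422)/69326 = 307538*(1/104534) + (1/149528 - 187422)*(1/69326) = 153769/52267 - 28024836815/149528*1/69326 = 153769/52267 - 28024836815/10366178128 = 129222698754827/541809032216176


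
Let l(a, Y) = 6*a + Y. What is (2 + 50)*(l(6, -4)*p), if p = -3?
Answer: -4992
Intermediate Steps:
l(a, Y) = Y + 6*a
(2 + 50)*(l(6, -4)*p) = (2 + 50)*((-4 + 6*6)*(-3)) = 52*((-4 + 36)*(-3)) = 52*(32*(-3)) = 52*(-96) = -4992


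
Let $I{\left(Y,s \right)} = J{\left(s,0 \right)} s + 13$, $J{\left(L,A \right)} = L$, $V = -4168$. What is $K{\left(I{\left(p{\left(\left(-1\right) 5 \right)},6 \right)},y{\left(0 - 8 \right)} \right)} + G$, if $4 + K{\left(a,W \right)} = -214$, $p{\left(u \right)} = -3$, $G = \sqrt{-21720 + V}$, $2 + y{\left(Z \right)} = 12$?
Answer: $-218 + 4 i \sqrt{1618} \approx -218.0 + 160.9 i$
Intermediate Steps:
$y{\left(Z \right)} = 10$ ($y{\left(Z \right)} = -2 + 12 = 10$)
$G = 4 i \sqrt{1618}$ ($G = \sqrt{-21720 - 4168} = \sqrt{-25888} = 4 i \sqrt{1618} \approx 160.9 i$)
$I{\left(Y,s \right)} = 13 + s^{2}$ ($I{\left(Y,s \right)} = s s + 13 = s^{2} + 13 = 13 + s^{2}$)
$K{\left(a,W \right)} = -218$ ($K{\left(a,W \right)} = -4 - 214 = -218$)
$K{\left(I{\left(p{\left(\left(-1\right) 5 \right)},6 \right)},y{\left(0 - 8 \right)} \right)} + G = -218 + 4 i \sqrt{1618}$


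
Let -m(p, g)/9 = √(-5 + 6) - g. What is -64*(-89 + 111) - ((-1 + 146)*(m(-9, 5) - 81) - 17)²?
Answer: -42799172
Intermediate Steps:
m(p, g) = -9 + 9*g (m(p, g) = -9*(√(-5 + 6) - g) = -9*(√1 - g) = -9*(1 - g) = -9 + 9*g)
-64*(-89 + 111) - ((-1 + 146)*(m(-9, 5) - 81) - 17)² = -64*(-89 + 111) - ((-1 + 146)*((-9 + 9*5) - 81) - 17)² = -64*22 - (145*((-9 + 45) - 81) - 17)² = -1408 - (145*(36 - 81) - 17)² = -1408 - (145*(-45) - 17)² = -1408 - (-6525 - 17)² = -1408 - 1*(-6542)² = -1408 - 1*42797764 = -1408 - 42797764 = -42799172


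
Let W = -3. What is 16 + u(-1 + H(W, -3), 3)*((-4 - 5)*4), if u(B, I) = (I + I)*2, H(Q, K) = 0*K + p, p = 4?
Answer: -416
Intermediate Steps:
H(Q, K) = 4 (H(Q, K) = 0*K + 4 = 0 + 4 = 4)
u(B, I) = 4*I (u(B, I) = (2*I)*2 = 4*I)
16 + u(-1 + H(W, -3), 3)*((-4 - 5)*4) = 16 + (4*3)*((-4 - 5)*4) = 16 + 12*(-9*4) = 16 + 12*(-36) = 16 - 432 = -416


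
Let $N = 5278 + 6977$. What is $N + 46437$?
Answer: $58692$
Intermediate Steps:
$N = 12255$
$N + 46437 = 12255 + 46437 = 58692$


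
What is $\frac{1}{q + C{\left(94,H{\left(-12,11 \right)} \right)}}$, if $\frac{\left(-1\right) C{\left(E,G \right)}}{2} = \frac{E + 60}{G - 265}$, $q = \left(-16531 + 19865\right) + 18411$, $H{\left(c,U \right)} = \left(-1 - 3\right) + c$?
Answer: $\frac{281}{6110653} \approx 4.5985 \cdot 10^{-5}$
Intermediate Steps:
$H{\left(c,U \right)} = -4 + c$
$q = 21745$ ($q = 3334 + 18411 = 21745$)
$C{\left(E,G \right)} = - \frac{2 \left(60 + E\right)}{-265 + G}$ ($C{\left(E,G \right)} = - 2 \frac{E + 60}{G - 265} = - 2 \frac{60 + E}{-265 + G} = - \frac{2 \left(60 + E\right)}{-265 + G}$)
$\frac{1}{q + C{\left(94,H{\left(-12,11 \right)} \right)}} = \frac{1}{21745 + \frac{2 \left(-60 - 94\right)}{-265 - 16}} = \frac{1}{21745 + 2 \frac{1}{-281} \left(-154\right)} = \frac{1}{21745 + 2 \left(- \frac{1}{281}\right) \left(-154\right)} = \frac{1}{21745 + \frac{308}{281}} = \frac{1}{\frac{6110653}{281}} = \frac{281}{6110653}$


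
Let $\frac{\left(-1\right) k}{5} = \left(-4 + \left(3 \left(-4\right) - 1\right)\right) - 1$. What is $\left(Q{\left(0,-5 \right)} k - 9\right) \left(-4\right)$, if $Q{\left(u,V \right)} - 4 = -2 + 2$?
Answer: $-1404$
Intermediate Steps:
$Q{\left(u,V \right)} = 4$ ($Q{\left(u,V \right)} = 4 + \left(-2 + 2\right) = 4 + 0 = 4$)
$k = 90$ ($k = - 5 \left(\left(-4 + \left(3 \left(-4\right) - 1\right)\right) - 1\right) = - 5 \left(\left(-4 - 13\right) - 1\right) = - 5 \left(-17 - 1\right) = \left(-5\right) \left(-18\right) = 90$)
$\left(Q{\left(0,-5 \right)} k - 9\right) \left(-4\right) = \left(4 \cdot 90 - 9\right) \left(-4\right) = \left(360 - 9\right) \left(-4\right) = 351 \left(-4\right) = -1404$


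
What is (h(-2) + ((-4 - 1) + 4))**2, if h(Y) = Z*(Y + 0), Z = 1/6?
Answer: 16/9 ≈ 1.7778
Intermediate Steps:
Z = 1/6 ≈ 0.16667
h(Y) = Y/6 (h(Y) = (Y + 0)/6 = Y/6)
(h(-2) + ((-4 - 1) + 4))**2 = ((1/6)*(-2) + ((-4 - 1) + 4))**2 = (-1/3 + (-5 + 4))**2 = (-1/3 - 1)**2 = (-4/3)**2 = 16/9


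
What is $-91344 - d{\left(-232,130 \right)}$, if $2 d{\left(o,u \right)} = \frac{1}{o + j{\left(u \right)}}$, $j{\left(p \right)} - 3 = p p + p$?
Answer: $- \frac{3069341089}{33602} \approx -91344.0$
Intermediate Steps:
$j{\left(p \right)} = 3 + p + p^{2}$ ($j{\left(p \right)} = 3 + \left(p p + p\right) = 3 + \left(p^{2} + p\right) = 3 + \left(p + p^{2}\right) = 3 + p + p^{2}$)
$d{\left(o,u \right)} = \frac{1}{2 \left(3 + o + u + u^{2}\right)}$ ($d{\left(o,u \right)} = \frac{1}{2 \left(o + \left(3 + u + u^{2}\right)\right)} = \frac{1}{2 \left(3 + o + u + u^{2}\right)}$)
$-91344 - d{\left(-232,130 \right)} = -91344 - \frac{1}{2 \left(3 - 232 + 130 + 130^{2}\right)} = -91344 - \frac{1}{2 \left(3 - 232 + 130 + 16900\right)} = -91344 - \frac{1}{2 \cdot 16801} = -91344 - \frac{1}{2} \cdot \frac{1}{16801} = -91344 - \frac{1}{33602} = - \frac{3069341089}{33602}$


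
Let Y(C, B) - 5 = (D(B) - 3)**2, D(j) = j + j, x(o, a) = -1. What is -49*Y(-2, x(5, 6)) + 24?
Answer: -1446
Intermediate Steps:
D(j) = 2*j
Y(C, B) = 5 + (-3 + 2*B)**2 (Y(C, B) = 5 + (2*B - 3)**2 = 5 + (-3 + 2*B)**2)
-49*Y(-2, x(5, 6)) + 24 = -49*(5 + (-3 + 2*(-1))**2) + 24 = -49*(5 + (-3 - 2)**2) + 24 = -49*(5 + (-5)**2) + 24 = -49*(5 + 25) + 24 = -49*30 + 24 = -1470 + 24 = -1446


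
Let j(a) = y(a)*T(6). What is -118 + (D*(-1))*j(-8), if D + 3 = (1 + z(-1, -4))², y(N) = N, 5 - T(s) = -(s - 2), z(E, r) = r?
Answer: 314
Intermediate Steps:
T(s) = 3 + s (T(s) = 5 - (-1)*(s - 2) = 5 - (-1)*(-2 + s) = 5 - (2 - s) = 5 + (-2 + s) = 3 + s)
D = 6 (D = -3 + (1 - 4)² = -3 + (-3)² = -3 + 9 = 6)
j(a) = 9*a (j(a) = a*(3 + 6) = a*9 = 9*a)
-118 + (D*(-1))*j(-8) = -118 + (6*(-1))*(9*(-8)) = -118 - 6*(-72) = -118 + 432 = 314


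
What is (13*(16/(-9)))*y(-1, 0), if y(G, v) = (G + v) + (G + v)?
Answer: 416/9 ≈ 46.222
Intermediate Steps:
y(G, v) = 2*G + 2*v
(13*(16/(-9)))*y(-1, 0) = (13*(16/(-9)))*(2*(-1) + 2*0) = (13*(16*(-⅑)))*(-2 + 0) = (13*(-16/9))*(-2) = -208/9*(-2) = 416/9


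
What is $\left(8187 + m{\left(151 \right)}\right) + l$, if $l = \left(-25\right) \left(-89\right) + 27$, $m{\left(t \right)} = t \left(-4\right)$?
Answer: $9835$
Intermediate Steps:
$m{\left(t \right)} = - 4 t$
$l = 2252$ ($l = 2225 + 27 = 2252$)
$\left(8187 + m{\left(151 \right)}\right) + l = \left(8187 - 604\right) + 2252 = 7583 + 2252 = 9835$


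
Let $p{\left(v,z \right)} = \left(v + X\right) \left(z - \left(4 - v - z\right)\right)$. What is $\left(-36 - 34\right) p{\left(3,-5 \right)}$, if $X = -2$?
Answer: $770$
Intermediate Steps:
$p{\left(v,z \right)} = \left(-2 + v\right) \left(-4 + v + 2 z\right)$ ($p{\left(v,z \right)} = \left(v - 2\right) \left(z - \left(4 - v - z\right)\right) = \left(-2 + v\right) \left(z + \left(-4 + v + z\right)\right) = \left(-2 + v\right) \left(-4 + v + 2 z\right)$)
$\left(-36 - 34\right) p{\left(3,-5 \right)} = \left(-36 - 34\right) \left(8 + 3^{2} - 18 - -20 + 2 \cdot 3 \left(-5\right)\right) = - 70 \left(8 + 9 - 18 + 20 - 30\right) = \left(-70\right) \left(-11\right) = 770$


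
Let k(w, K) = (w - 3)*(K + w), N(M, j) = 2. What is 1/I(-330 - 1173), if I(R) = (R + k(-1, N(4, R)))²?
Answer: 1/2271049 ≈ 4.4033e-7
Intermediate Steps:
k(w, K) = (-3 + w)*(K + w)
I(R) = (-4 + R)² (I(R) = (R + ((-1)² - 3*2 - 3*(-1) + 2*(-1)))² = (R + (1 - 6 + 3 - 2))² = (R - 4)² = (-4 + R)²)
1/I(-330 - 1173) = 1/((-4 + (-330 - 1173))²) = 1/((-4 - 1503)²) = 1/((-1507)²) = 1/2271049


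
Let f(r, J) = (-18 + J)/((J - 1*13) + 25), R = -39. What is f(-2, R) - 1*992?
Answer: -8909/9 ≈ -989.89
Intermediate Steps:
f(r, J) = (-18 + J)/(12 + J) (f(r, J) = (-18 + J)/((J - 13) + 25) = (-18 + J)/((-13 + J) + 25) = (-18 + J)/(12 + J))
f(-2, R) - 1*992 = (-18 - 39)/(12 - 39) - 1*992 = -57/(-27) - 992 = -1/27*(-57) - 992 = 19/9 - 992 = -8909/9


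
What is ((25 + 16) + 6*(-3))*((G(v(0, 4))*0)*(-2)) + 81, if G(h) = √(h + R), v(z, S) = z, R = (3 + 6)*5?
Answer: 81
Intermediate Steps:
R = 45 (R = 9*5 = 45)
G(h) = √(45 + h) (G(h) = √(h + 45) = √(45 + h))
((25 + 16) + 6*(-3))*((G(v(0, 4))*0)*(-2)) + 81 = ((25 + 16) + 6*(-3))*((√(45 + 0)*0)*(-2)) + 81 = (41 - 18)*((√45*0)*(-2)) + 81 = 23*(((3*√5)*0)*(-2)) + 81 = 23*(0*(-2)) + 81 = 23*0 + 81 = 0 + 81 = 81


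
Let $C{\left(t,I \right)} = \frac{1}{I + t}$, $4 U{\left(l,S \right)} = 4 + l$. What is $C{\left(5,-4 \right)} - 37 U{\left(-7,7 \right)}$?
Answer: $\frac{115}{4} \approx 28.75$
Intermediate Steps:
$U{\left(l,S \right)} = 1 + \frac{l}{4}$ ($U{\left(l,S \right)} = \frac{4 + l}{4} = 1 + \frac{l}{4}$)
$C{\left(5,-4 \right)} - 37 U{\left(-7,7 \right)} = \frac{1}{-4 + 5} - 37 \left(1 + \frac{1}{4} \left(-7\right)\right) = 1^{-1} - 37 \left(1 - \frac{7}{4}\right) = 1 - - \frac{111}{4} = 1 + \frac{111}{4} = \frac{115}{4}$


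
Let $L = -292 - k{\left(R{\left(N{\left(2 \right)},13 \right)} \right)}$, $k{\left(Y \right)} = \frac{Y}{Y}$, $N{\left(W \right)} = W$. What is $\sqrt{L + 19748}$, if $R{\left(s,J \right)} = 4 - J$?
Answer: $\sqrt{19455} \approx 139.48$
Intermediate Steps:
$k{\left(Y \right)} = 1$
$L = -293$ ($L = -292 - 1 = -293$)
$\sqrt{L + 19748} = \sqrt{-293 + 19748} = \sqrt{19455}$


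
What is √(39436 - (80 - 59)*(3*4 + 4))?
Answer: 10*√391 ≈ 197.74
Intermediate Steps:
√(39436 - (80 - 59)*(3*4 + 4)) = √(39436 - 21*(12 + 4)) = √(39436 - 21*16) = √(39436 - 1*336) = √(39436 - 336) = √39100 = 10*√391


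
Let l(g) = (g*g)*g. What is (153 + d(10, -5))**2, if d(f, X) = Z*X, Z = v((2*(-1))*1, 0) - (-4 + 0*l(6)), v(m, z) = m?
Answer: 20449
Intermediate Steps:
l(g) = g**3 (l(g) = g**2*g = g**3)
Z = 2 (Z = (2*(-1))*1 - (-4 + 0*6**3) = -2*1 - (-4 + 0*216) = -2 - (-4 + 0) = -2 - 1*(-4) = -2 + 4 = 2)
d(f, X) = 2*X
(153 + d(10, -5))**2 = (153 + 2*(-5))**2 = (153 - 10)**2 = 143**2 = 20449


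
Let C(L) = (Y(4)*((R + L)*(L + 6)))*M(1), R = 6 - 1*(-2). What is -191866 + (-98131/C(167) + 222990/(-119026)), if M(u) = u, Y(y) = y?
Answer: -1382802266458503/7207024300 ≈ -1.9187e+5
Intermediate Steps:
R = 8 (R = 6 + 2 = 8)
C(L) = 4*(6 + L)*(8 + L) (C(L) = (4*((8 + L)*(L + 6)))*1 = (4*((8 + L)*(6 + L)))*1 = (4*((6 + L)*(8 + L)))*1 = (4*(6 + L)*(8 + L))*1 = 4*(6 + L)*(8 + L))
-191866 + (-98131/C(167) + 222990/(-119026)) = -191866 + (-98131/(192 + 4*167**2 + 56*167) + 222990/(-119026)) = -191866 + (-98131/(192 + 4*27889 + 9352) + 222990*(-1/119026)) = -191866 + (-98131/(192 + 111556 + 9352) - 111495/59513) = -191866 + (-98131/121100 - 111495/59513) = -191866 - 19342114703/7207024300 = -1382802266458503/7207024300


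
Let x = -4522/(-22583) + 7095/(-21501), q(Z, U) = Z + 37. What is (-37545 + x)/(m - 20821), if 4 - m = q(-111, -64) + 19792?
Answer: 6076767893366/6560685453135 ≈ 0.92624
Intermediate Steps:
q(Z, U) = 37 + Z
x = -20999621/161852361 (x = -4522*(-1/22583) + 7095*(-1/21501) = 4522/22583 - 2365/7167 = -20999621/161852361 ≈ -0.12975)
m = -19714 (m = 4 - ((37 - 111) + 19792) = 4 - (-74 + 19792) = 4 - 1*19718 = 4 - 19718 = -19714)
(-37545 + x)/(m - 20821) = (-37545 - 20999621/161852361)/(-19714 - 20821) = -6076767893366/161852361/(-40535) = -6076767893366/161852361*(-1/40535) = 6076767893366/6560685453135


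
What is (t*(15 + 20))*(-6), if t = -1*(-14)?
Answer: -2940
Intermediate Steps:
t = 14
(t*(15 + 20))*(-6) = (14*(15 + 20))*(-6) = (14*35)*(-6) = 490*(-6) = -2940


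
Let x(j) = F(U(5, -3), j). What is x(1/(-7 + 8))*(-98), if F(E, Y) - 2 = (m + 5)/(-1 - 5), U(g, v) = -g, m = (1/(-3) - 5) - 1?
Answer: -1960/9 ≈ -217.78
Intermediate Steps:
m = -19/3 (m = (1*(-1/3) - 5) - 1 = (-1/3 - 5) - 1 = -16/3 - 1 = -19/3 ≈ -6.3333)
F(E, Y) = 20/9 (F(E, Y) = 2 + (-19/3 + 5)/(-1 - 5) = 2 - 4/3/(-6) = 2 - 4/3*(-1/6) = 2 + 2/9 = 20/9)
x(j) = 20/9
x(1/(-7 + 8))*(-98) = (20/9)*(-98) = -1960/9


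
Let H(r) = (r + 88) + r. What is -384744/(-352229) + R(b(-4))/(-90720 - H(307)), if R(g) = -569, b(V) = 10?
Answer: 35374484269/32201479638 ≈ 1.0985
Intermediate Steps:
H(r) = 88 + 2*r (H(r) = (88 + r) + r = 88 + 2*r)
-384744/(-352229) + R(b(-4))/(-90720 - H(307)) = -384744/(-352229) - 569/(-90720 - (88 + 2*307)) = -384744*(-1/352229) - 569/(-90720 - (88 + 614)) = 384744/352229 - 569/(-90720 - 1*702) = 384744/352229 - 569/(-90720 - 702) = 384744/352229 - 569/(-91422) = 384744/352229 - 569*(-1/91422) = 384744/352229 + 569/91422 = 35374484269/32201479638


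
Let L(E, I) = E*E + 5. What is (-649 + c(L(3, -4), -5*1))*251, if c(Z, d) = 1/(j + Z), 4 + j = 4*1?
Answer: -2280335/14 ≈ -1.6288e+5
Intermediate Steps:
L(E, I) = 5 + E**2 (L(E, I) = E**2 + 5 = 5 + E**2)
j = 0 (j = -4 + 4*1 = -4 + 4 = 0)
c(Z, d) = 1/Z (c(Z, d) = 1/(0 + Z) = 1/Z)
(-649 + c(L(3, -4), -5*1))*251 = (-649 + 1/(5 + 3**2))*251 = (-649 + 1/(5 + 9))*251 = (-649 + 1/14)*251 = -9085/14*251 = -2280335/14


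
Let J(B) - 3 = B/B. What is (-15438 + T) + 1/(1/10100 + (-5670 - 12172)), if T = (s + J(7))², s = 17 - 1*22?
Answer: -2781812230063/180204199 ≈ -15437.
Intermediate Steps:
s = -5 (s = 17 - 22 = -5)
J(B) = 4 (J(B) = 3 + B/B = 3 + 1 = 4)
T = 1 (T = (-5 + 4)² = (-1)² = 1)
(-15438 + T) + 1/(1/10100 + (-5670 - 12172)) = (-15438 + 1) + 1/(1/10100 + (-5670 - 12172)) = -15437 + 1/(1/10100 - 17842) = -15437 + 1/(-180204199/10100) = -15437 - 10100/180204199 = -2781812230063/180204199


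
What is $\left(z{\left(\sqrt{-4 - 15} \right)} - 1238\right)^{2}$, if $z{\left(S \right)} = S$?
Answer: $\left(1238 - i \sqrt{19}\right)^{2} \approx 1.5326 \cdot 10^{6} - 1.079 \cdot 10^{4} i$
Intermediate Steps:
$\left(z{\left(\sqrt{-4 - 15} \right)} - 1238\right)^{2} = \left(\sqrt{-4 - 15} - 1238\right)^{2} = \left(\sqrt{-19} - 1238\right)^{2} = \left(i \sqrt{19} - 1238\right)^{2} = \left(-1238 + i \sqrt{19}\right)^{2}$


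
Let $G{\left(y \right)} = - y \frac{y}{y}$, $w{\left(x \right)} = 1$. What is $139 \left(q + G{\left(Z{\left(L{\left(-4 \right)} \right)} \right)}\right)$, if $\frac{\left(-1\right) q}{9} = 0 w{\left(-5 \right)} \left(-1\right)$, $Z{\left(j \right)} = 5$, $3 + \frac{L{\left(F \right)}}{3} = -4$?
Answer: $-695$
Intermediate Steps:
$L{\left(F \right)} = -21$ ($L{\left(F \right)} = -9 + 3 \left(-4\right) = -9 - 12 = -21$)
$G{\left(y \right)} = - y$ ($G{\left(y \right)} = - y 1 = - y$)
$q = 0$ ($q = - 9 \cdot 0 \cdot 1 \left(-1\right) = - 9 \cdot 0 \left(-1\right) = \left(-9\right) 0 = 0$)
$139 \left(q + G{\left(Z{\left(L{\left(-4 \right)} \right)} \right)}\right) = 139 \left(0 - 5\right) = 139 \left(-5\right) = -695$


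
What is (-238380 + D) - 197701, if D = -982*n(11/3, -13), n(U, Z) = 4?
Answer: -440009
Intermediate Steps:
D = -3928 (D = -982*4 = -3928)
(-238380 + D) - 197701 = (-238380 - 3928) - 197701 = -242308 - 197701 = -440009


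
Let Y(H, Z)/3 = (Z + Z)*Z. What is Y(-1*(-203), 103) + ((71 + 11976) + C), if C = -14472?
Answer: 61229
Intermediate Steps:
Y(H, Z) = 6*Z**2 (Y(H, Z) = 3*((Z + Z)*Z) = 3*((2*Z)*Z) = 3*(2*Z**2) = 6*Z**2)
Y(-1*(-203), 103) + ((71 + 11976) + C) = 6*103**2 + ((71 + 11976) - 14472) = 6*10609 + (12047 - 14472) = 63654 - 2425 = 61229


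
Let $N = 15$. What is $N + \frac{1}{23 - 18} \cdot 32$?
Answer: $\frac{107}{5} \approx 21.4$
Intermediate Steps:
$N + \frac{1}{23 - 18} \cdot 32 = 15 + \frac{1}{23 - 18} \cdot 32 = 15 + \frac{1}{5} \cdot 32 = 15 + \frac{32}{5} = \frac{107}{5}$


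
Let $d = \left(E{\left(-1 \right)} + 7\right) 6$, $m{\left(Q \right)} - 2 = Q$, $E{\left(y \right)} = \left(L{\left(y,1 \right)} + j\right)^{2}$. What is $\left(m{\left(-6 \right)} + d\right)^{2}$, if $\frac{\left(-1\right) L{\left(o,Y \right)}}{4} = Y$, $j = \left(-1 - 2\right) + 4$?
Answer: $8464$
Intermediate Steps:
$j = 1$ ($j = -3 + 4 = 1$)
$L{\left(o,Y \right)} = - 4 Y$
$E{\left(y \right)} = 9$ ($E{\left(y \right)} = \left(\left(-4\right) 1 + 1\right)^{2} = \left(-4 + 1\right)^{2} = \left(-3\right)^{2} = 9$)
$m{\left(Q \right)} = 2 + Q$
$d = 96$ ($d = \left(9 + 7\right) 6 = 16 \cdot 6 = 96$)
$\left(m{\left(-6 \right)} + d\right)^{2} = \left(\left(2 - 6\right) + 96\right)^{2} = \left(-4 + 96\right)^{2} = 92^{2} = 8464$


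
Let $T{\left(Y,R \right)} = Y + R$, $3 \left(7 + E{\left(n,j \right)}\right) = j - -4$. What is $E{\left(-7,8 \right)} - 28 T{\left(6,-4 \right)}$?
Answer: $-59$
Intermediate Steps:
$E{\left(n,j \right)} = - \frac{17}{3} + \frac{j}{3}$ ($E{\left(n,j \right)} = -7 + \frac{j - -4}{3} = -7 + \frac{j + 4}{3} = -7 + \frac{4 + j}{3} = -7 + \left(\frac{4}{3} + \frac{j}{3}\right) = - \frac{17}{3} + \frac{j}{3}$)
$T{\left(Y,R \right)} = R + Y$
$E{\left(-7,8 \right)} - 28 T{\left(6,-4 \right)} = \left(- \frac{17}{3} + \frac{1}{3} \cdot 8\right) - 28 \left(-4 + 6\right) = \left(- \frac{17}{3} + \frac{8}{3}\right) - 56 = -3 - 56 = -59$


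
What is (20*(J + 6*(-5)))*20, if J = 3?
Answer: -10800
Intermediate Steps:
(20*(J + 6*(-5)))*20 = (20*(3 + 6*(-5)))*20 = (20*(3 - 30))*20 = (20*(-27))*20 = -540*20 = -10800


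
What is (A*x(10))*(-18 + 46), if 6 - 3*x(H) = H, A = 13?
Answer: -1456/3 ≈ -485.33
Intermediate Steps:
x(H) = 2 - H/3
(A*x(10))*(-18 + 46) = (13*(2 - ⅓*10))*(-18 + 46) = (13*(2 - 10/3))*28 = (13*(-4/3))*28 = -52/3*28 = -1456/3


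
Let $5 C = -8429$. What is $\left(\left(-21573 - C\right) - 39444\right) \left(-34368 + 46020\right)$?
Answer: $- \frac{3456635712}{5} \approx -6.9133 \cdot 10^{8}$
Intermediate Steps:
$C = - \frac{8429}{5}$ ($C = \frac{1}{5} \left(-8429\right) = - \frac{8429}{5} \approx -1685.8$)
$\left(\left(-21573 - C\right) - 39444\right) \left(-34368 + 46020\right) = \left(\left(-21573 - - \frac{8429}{5}\right) - 39444\right) \left(-34368 + 46020\right) = \left(\left(-21573 + \frac{8429}{5}\right) - 39444\right) 11652 = \left(- \frac{99436}{5} - 39444\right) 11652 = \left(- \frac{296656}{5}\right) 11652 = - \frac{3456635712}{5}$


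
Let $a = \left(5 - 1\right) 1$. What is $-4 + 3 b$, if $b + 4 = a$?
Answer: $-4$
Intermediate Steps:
$a = 4$ ($a = 4 \cdot 1 = 4$)
$b = 0$ ($b = -4 + 4 = 0$)
$-4 + 3 b = -4 + 3 \cdot 0 = -4 + 0 = -4$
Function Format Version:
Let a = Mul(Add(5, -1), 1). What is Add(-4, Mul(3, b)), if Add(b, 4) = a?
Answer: -4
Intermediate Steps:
a = 4 (a = Mul(4, 1) = 4)
b = 0 (b = Add(-4, 4) = 0)
Add(-4, Mul(3, b)) = Add(-4, Mul(3, 0)) = Add(-4, 0) = -4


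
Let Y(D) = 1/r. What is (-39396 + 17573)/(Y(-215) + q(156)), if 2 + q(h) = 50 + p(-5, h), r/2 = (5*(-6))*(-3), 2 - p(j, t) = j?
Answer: -3928140/9901 ≈ -396.74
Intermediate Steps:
p(j, t) = 2 - j
r = 180 (r = 2*((5*(-6))*(-3)) = 2*(-30*(-3)) = 2*90 = 180)
q(h) = 55 (q(h) = -2 + (50 + (2 - 1*(-5))) = -2 + (50 + (2 + 5)) = -2 + (50 + 7) = -2 + 57 = 55)
Y(D) = 1/180
(-39396 + 17573)/(Y(-215) + q(156)) = (-39396 + 17573)/(1/180 + 55) = -21823/9901/180 = -21823*180/9901 = -3928140/9901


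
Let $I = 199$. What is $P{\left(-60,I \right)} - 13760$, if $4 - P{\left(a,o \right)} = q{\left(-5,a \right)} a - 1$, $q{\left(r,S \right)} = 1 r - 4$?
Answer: $-14295$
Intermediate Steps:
$q{\left(r,S \right)} = -4 + r$ ($q{\left(r,S \right)} = r - 4 = -4 + r$)
$P{\left(a,o \right)} = 5 + 9 a$ ($P{\left(a,o \right)} = 4 - \left(\left(-4 - 5\right) a - 1\right) = 4 - \left(- 9 a - 1\right) = 4 - \left(-1 - 9 a\right) = 4 + \left(1 + 9 a\right) = 5 + 9 a$)
$P{\left(-60,I \right)} - 13760 = \left(5 + 9 \left(-60\right)\right) - 13760 = \left(5 - 540\right) - 13760 = -535 - 13760 = -14295$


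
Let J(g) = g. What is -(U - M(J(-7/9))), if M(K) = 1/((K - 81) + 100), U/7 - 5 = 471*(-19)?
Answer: 10267721/164 ≈ 62608.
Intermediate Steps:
U = -62608 (U = 35 + 7*(471*(-19)) = 35 + 7*(-8949) = 35 - 62643 = -62608)
M(K) = 1/(19 + K) (M(K) = 1/((-81 + K) + 100) = 1/(19 + K))
-(U - M(J(-7/9))) = -(-62608 - 1/(19 - 7/9)) = -(-62608 - 1/164/9) = -(-62608 - 1*9/164) = -(-62608 - 9/164) = -1*(-10267721/164) = 10267721/164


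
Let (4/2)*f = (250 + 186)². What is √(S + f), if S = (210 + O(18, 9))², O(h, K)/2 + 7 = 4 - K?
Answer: 2*√32411 ≈ 360.06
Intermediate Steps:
O(h, K) = -6 - 2*K (O(h, K) = -14 + 2*(4 - K) = -14 + (8 - 2*K) = -6 - 2*K)
S = 34596 (S = (210 + (-6 - 2*9))² = (210 + (-6 - 18))² = (210 - 24)² = 186² = 34596)
f = 95048 (f = (250 + 186)²/2 = (½)*436² = (½)*190096 = 95048)
√(S + f) = √(34596 + 95048) = √129644 = 2*√32411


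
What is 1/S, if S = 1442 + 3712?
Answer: 1/5154 ≈ 0.00019402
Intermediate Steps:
S = 5154
1/S = 1/5154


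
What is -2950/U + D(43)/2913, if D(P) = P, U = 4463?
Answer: -8401441/13000719 ≈ -0.64623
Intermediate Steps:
-2950/U + D(43)/2913 = -2950/4463 + 43/2913 = -8401441/13000719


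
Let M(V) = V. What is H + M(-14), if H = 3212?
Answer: 3198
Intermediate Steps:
H + M(-14) = 3212 - 14 = 3198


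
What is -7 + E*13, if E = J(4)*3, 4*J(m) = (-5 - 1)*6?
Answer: -358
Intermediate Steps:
J(m) = -9 (J(m) = ((-5 - 1)*6)/4 = (-6*6)/4 = (1/4)*(-36) = -9)
E = -27 (E = -9*3 = -27)
-7 + E*13 = -7 - 27*13 = -7 - 351 = -358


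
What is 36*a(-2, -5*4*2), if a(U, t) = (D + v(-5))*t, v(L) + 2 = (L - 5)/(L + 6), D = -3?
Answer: 21600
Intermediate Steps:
v(L) = -2 + (-5 + L)/(6 + L) (v(L) = -2 + (L - 5)/(L + 6) = -2 + (-5 + L)/(6 + L))
a(U, t) = -15*t (a(U, t) = (-3 + (-17 - 1*(-5))/(6 - 5))*t = (-3 + (-17 + 5)/1)*t = (-3 + 1*(-12))*t = (-3 - 12)*t = -15*t)
36*a(-2, -5*4*2) = 36*(-15*(-5*4)*2) = 36*(-(-300)*2) = 36*(-15*(-40)) = 36*600 = 21600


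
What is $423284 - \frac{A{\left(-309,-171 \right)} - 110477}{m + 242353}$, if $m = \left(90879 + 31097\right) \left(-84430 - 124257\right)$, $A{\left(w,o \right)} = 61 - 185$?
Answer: $\frac{10774509312083555}{25454563159} \approx 4.2328 \cdot 10^{5}$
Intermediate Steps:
$A{\left(w,o \right)} = -124$ ($A{\left(w,o \right)} = 61 - 185 = -124$)
$m = -25454805512$ ($m = 121976 \left(-208687\right) = -25454805512$)
$423284 - \frac{A{\left(-309,-171 \right)} - 110477}{m + 242353} = 423284 - \frac{-124 - 110477}{-25454805512 + 242353} = 423284 - - \frac{110601}{-25454563159} = 423284 - \left(-110601\right) \left(- \frac{1}{25454563159}\right) = 423284 - \frac{110601}{25454563159} = \frac{10774509312083555}{25454563159}$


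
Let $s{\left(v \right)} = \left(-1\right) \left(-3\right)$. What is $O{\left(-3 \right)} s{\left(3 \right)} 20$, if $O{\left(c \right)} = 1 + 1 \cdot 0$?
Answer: $60$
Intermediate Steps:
$s{\left(v \right)} = 3$
$O{\left(c \right)} = 1$ ($O{\left(c \right)} = 1 + 0 = 1$)
$O{\left(-3 \right)} s{\left(3 \right)} 20 = 1 \cdot 3 \cdot 20 = 3 \cdot 20 = 60$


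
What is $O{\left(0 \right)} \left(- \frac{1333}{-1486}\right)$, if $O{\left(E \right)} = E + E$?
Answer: $0$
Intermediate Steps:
$O{\left(E \right)} = 2 E$
$O{\left(0 \right)} \left(- \frac{1333}{-1486}\right) = 2 \cdot 0 \left(- \frac{1333}{-1486}\right) = 0 \left(\left(-1333\right) \left(- \frac{1}{1486}\right)\right) = 0 \cdot \frac{1333}{1486} = 0$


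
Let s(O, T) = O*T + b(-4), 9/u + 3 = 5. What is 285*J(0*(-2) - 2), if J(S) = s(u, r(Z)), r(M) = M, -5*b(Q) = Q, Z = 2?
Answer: 2793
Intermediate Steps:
b(Q) = -Q/5
u = 9/2 (u = 9/(-3 + 5) = 9/2 ≈ 4.5000)
s(O, T) = ⅘ + O*T (s(O, T) = O*T - ⅕*(-4) = O*T + ⅘ = ⅘ + O*T)
J(S) = 49/5 (J(S) = ⅘ + (9/2)*2 = ⅘ + 9 = 49/5)
285*J(0*(-2) - 2) = 285*(49/5) = 2793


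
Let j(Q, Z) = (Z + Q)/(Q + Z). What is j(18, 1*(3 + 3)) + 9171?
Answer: 9172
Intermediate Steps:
j(Q, Z) = 1 (j(Q, Z) = (Q + Z)/(Q + Z) = 1)
j(18, 1*(3 + 3)) + 9171 = 1 + 9171 = 9172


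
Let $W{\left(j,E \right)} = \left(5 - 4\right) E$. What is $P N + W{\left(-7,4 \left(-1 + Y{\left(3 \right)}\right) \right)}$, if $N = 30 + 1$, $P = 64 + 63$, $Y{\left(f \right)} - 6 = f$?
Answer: $3969$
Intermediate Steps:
$Y{\left(f \right)} = 6 + f$
$P = 127$
$N = 31$
$W{\left(j,E \right)} = E$ ($W{\left(j,E \right)} = 1 E = E$)
$P N + W{\left(-7,4 \left(-1 + Y{\left(3 \right)}\right) \right)} = 127 \cdot 31 + 4 \left(-1 + \left(6 + 3\right)\right) = 3937 + 4 \left(-1 + 9\right) = 3937 + 4 \cdot 8 = 3937 + 32 = 3969$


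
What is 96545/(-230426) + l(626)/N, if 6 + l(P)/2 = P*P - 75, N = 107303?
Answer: 24314277315/3532200154 ≈ 6.8836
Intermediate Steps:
l(P) = -162 + 2*P² (l(P) = -12 + 2*(P*P - 75) = -12 + 2*(P² - 75) = -12 + 2*(-75 + P²) = -12 + (-150 + 2*P²) = -162 + 2*P²)
96545/(-230426) + l(626)/N = 96545/(-230426) + (-162 + 2*626²)/107303 = 96545*(-1/230426) + (-162 + 2*391876)*(1/107303) = -96545/230426 + (-162 + 783752)*(1/107303) = -96545/230426 + 783590*(1/107303) = -96545/230426 + 783590/107303 = 24314277315/3532200154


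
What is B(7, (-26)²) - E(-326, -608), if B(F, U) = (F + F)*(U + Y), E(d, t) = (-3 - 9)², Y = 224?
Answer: 12456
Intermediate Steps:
E(d, t) = 144 (E(d, t) = (-12)² = 144)
B(F, U) = 2*F*(224 + U) (B(F, U) = (F + F)*(U + 224) = (2*F)*(224 + U) = 2*F*(224 + U))
B(7, (-26)²) - E(-326, -608) = 2*7*(224 + (-26)²) - 1*144 = 2*7*(224 + 676) - 144 = 2*7*900 - 144 = 12600 - 144 = 12456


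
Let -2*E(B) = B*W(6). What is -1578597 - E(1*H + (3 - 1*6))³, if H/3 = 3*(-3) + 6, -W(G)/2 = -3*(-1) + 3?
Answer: -1205349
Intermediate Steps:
W(G) = -12 (W(G) = -2*(-3*(-1) + 3) = -2*(3 + 3) = -2*6 = -12)
H = -9 (H = 3*(3*(-3) + 6) = 3*(-9 + 6) = 3*(-3) = -9)
E(B) = 6*B (E(B) = -B*(-12)/2 = -(-6)*B = 6*B)
-1578597 - E(1*H + (3 - 1*6))³ = -1578597 - (6*(1*(-9) + (3 - 1*6)))³ = -1578597 - (6*(-9 + (3 - 6)))³ = -1578597 - (6*(-9 - 3))³ = -1578597 - (6*(-12))³ = -1578597 - 1*(-72)³ = -1578597 - 1*(-373248) = -1578597 + 373248 = -1205349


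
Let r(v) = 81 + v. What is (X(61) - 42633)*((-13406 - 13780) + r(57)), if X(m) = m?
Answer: 1151487456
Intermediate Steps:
(X(61) - 42633)*((-13406 - 13780) + r(57)) = (61 - 42633)*((-13406 - 13780) + (81 + 57)) = -42572*(-27186 + 138) = -42572*(-27048) = 1151487456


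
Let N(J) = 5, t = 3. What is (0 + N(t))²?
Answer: 25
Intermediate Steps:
(0 + N(t))² = (0 + 5)² = 5² = 25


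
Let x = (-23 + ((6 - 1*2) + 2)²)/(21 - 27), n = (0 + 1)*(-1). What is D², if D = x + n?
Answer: 361/36 ≈ 10.028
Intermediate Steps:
n = -1 (n = 1*(-1) = -1)
x = -13/6 (x = (-23 + ((6 - 2) + 2)²)/(-6) = (-23 + (4 + 2)²)*(-⅙) = (-23 + 6²)*(-⅙) = (-23 + 36)*(-⅙) = 13*(-⅙) = -13/6 ≈ -2.1667)
D = -19/6 (D = -13/6 - 1 = -19/6 ≈ -3.1667)
D² = (-19/6)² = 361/36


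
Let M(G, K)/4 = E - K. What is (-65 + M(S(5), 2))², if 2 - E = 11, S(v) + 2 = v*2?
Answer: 11881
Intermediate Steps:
S(v) = -2 + 2*v (S(v) = -2 + v*2 = -2 + 2*v)
E = -9 (E = 2 - 1*11 = 2 - 11 = -9)
M(G, K) = -36 - 4*K (M(G, K) = 4*(-9 - K) = -36 - 4*K)
(-65 + M(S(5), 2))² = (-65 + (-36 - 4*2))² = (-65 + (-36 - 8))² = (-65 - 44)² = (-109)² = 11881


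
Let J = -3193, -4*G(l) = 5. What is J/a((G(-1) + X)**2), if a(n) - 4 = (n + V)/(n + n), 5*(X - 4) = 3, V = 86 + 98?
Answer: -28666754/114001 ≈ -251.46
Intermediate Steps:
G(l) = -5/4 (G(l) = -1/4*5 = -5/4)
V = 184
X = 23/5 (X = 4 + (1/5)*3 = 4 + 3/5 = 23/5 ≈ 4.6000)
a(n) = 4 + (184 + n)/(2*n) (a(n) = 4 + (n + 184)/(n + n) = 4 + (184 + n)/((2*n)) = 4 + (184 + n)*(1/(2*n)) = 4 + (184 + n)/(2*n))
J/a((G(-1) + X)**2) = -3193/(9/2 + 92/((-5/4 + 23/5)**2)) = -3193/(9/2 + 92/((67/20)**2)) = -3193/(9/2 + 92/(4489/400)) = -3193/(9/2 + 92*(400/4489)) = -3193/(9/2 + 36800/4489) = -3193/114001/8978 = -3193*8978/114001 = -28666754/114001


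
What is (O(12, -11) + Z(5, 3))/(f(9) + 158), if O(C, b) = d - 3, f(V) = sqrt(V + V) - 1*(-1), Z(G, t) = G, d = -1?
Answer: 53/8421 - sqrt(2)/8421 ≈ 0.0061259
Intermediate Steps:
f(V) = 1 + sqrt(2)*sqrt(V) (f(V) = sqrt(2*V) + 1 = sqrt(2)*sqrt(V) + 1 = 1 + sqrt(2)*sqrt(V))
O(C, b) = -4 (O(C, b) = -1 - 3 = -4)
(O(12, -11) + Z(5, 3))/(f(9) + 158) = (-4 + 5)/((1 + sqrt(2)*sqrt(9)) + 158) = 1/((1 + sqrt(2)*3) + 158) = 1/((1 + 3*sqrt(2)) + 158) = 1/(159 + 3*sqrt(2))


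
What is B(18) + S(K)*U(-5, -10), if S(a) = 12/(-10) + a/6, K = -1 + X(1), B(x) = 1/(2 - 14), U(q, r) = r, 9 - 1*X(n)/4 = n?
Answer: -159/4 ≈ -39.750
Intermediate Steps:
X(n) = 36 - 4*n
B(x) = -1/12 (B(x) = 1/(-12) = -1/12)
K = 31 (K = -1 + (36 - 4*1) = -1 + (36 - 4) = -1 + 32 = 31)
S(a) = -6/5 + a/6 (S(a) = 12*(-⅒) + a*(⅙) = -6/5 + a/6)
B(18) + S(K)*U(-5, -10) = -1/12 + (-6/5 + (⅙)*31)*(-10) = -1/12 + (-6/5 + 31/6)*(-10) = -1/12 + (119/30)*(-10) = -1/12 - 119/3 = -159/4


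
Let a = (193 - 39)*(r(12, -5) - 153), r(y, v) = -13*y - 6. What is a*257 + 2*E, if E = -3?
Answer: -12467076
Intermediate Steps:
r(y, v) = -6 - 13*y
a = -48510 (a = (193 - 39)*((-6 - 13*12) - 153) = 154*((-6 - 156) - 153) = 154*(-162 - 153) = 154*(-315) = -48510)
a*257 + 2*E = -48510*257 + 2*(-3) = -12467070 - 6 = -12467076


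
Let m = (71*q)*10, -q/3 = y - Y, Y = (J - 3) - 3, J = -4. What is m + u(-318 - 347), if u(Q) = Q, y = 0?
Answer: -21965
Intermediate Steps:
Y = -10 (Y = (-4 - 3) - 3 = -7 - 3 = -10)
q = -30 (q = -3*(0 - 1*(-10)) = -3*(0 + 10) = -3*10 = -30)
m = -21300 (m = (71*(-30))*10 = -2130*10 = -21300)
m + u(-318 - 347) = -21300 + (-318 - 347) = -21300 - 665 = -21965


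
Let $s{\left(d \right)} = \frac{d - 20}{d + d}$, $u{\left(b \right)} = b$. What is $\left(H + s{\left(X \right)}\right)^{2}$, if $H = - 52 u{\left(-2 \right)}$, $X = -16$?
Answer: $\frac{707281}{64} \approx 11051.0$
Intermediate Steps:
$s{\left(d \right)} = \frac{-20 + d}{2 d}$
$H = 104$ ($H = \left(-52\right) \left(-2\right) = 104$)
$\left(H + s{\left(X \right)}\right)^{2} = \left(104 + \frac{-20 - 16}{2 \left(-16\right)}\right)^{2} = \left(104 + \frac{1}{2} \left(- \frac{1}{16}\right) \left(-36\right)\right)^{2} = \left(104 + \frac{9}{8}\right)^{2} = \left(\frac{841}{8}\right)^{2} = \frac{707281}{64}$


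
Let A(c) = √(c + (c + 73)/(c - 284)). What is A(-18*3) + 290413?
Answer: 290413 + 11*I*√302/26 ≈ 2.9041e+5 + 7.3523*I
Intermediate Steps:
A(c) = √(c + (73 + c)/(-284 + c))
A(-18*3) + 290413 = √((73 - 18*3 + (-18*3)*(-284 - 18*3))/(-284 - 18*3)) + 290413 = √((73 - 54 - 54*(-284 - 54))/(-284 - 54)) + 290413 = √((73 - 54 - 54*(-338))/(-338)) + 290413 = √(-(73 - 54 + 18252)/338) + 290413 = √(-1/338*18271) + 290413 = √(-18271/338) + 290413 = 11*I*√302/26 + 290413 = 290413 + 11*I*√302/26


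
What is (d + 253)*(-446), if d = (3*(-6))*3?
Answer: -88754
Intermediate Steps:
d = -54 (d = -18*3 = -54)
(d + 253)*(-446) = (-54 + 253)*(-446) = 199*(-446) = -88754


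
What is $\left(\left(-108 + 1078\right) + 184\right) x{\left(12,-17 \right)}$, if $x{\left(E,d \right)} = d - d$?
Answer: $0$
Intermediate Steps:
$x{\left(E,d \right)} = 0$
$\left(\left(-108 + 1078\right) + 184\right) x{\left(12,-17 \right)} = \left(\left(-108 + 1078\right) + 184\right) 0 = \left(970 + 184\right) 0 = 1154 \cdot 0 = 0$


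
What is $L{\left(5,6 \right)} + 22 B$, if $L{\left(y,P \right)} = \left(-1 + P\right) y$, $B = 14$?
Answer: $333$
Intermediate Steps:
$L{\left(y,P \right)} = y \left(-1 + P\right)$
$L{\left(5,6 \right)} + 22 B = 5 \left(-1 + 6\right) + 22 \cdot 14 = 5 \cdot 5 + 308 = 25 + 308 = 333$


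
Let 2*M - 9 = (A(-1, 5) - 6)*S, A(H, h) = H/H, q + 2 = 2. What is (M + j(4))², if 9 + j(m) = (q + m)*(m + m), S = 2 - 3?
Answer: 900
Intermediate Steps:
S = -1
q = 0 (q = -2 + 2 = 0)
A(H, h) = 1
j(m) = -9 + 2*m² (j(m) = -9 + (0 + m)*(m + m) = -9 + m*(2*m) = -9 + 2*m²)
M = 7 (M = 9/2 + ((1 - 6)*(-1))/2 = 9/2 + (-5*(-1))/2 = 9/2 + (½)*5 = 9/2 + 5/2 = 7)
(M + j(4))² = (7 + (-9 + 2*4²))² = (7 + (-9 + 2*16))² = (7 + (-9 + 32))² = (7 + 23)² = 30² = 900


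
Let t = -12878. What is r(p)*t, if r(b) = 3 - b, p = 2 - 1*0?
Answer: -12878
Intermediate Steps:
p = 2 (p = 2 + 0 = 2)
r(p)*t = (3 - 1*2)*(-12878) = (3 - 2)*(-12878) = 1*(-12878) = -12878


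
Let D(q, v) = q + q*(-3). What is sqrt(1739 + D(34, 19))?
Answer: sqrt(1671) ≈ 40.878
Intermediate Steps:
D(q, v) = -2*q (D(q, v) = q - 3*q = -2*q)
sqrt(1739 + D(34, 19)) = sqrt(1739 - 2*34) = sqrt(1739 - 68) = sqrt(1671)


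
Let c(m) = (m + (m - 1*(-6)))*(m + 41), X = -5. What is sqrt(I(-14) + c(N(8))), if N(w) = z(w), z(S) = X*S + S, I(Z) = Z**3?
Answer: I*sqrt(3266) ≈ 57.149*I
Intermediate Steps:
z(S) = -4*S (z(S) = -5*S + S = -4*S)
N(w) = -4*w
c(m) = (6 + 2*m)*(41 + m) (c(m) = (m + (m + 6))*(41 + m) = (m + (6 + m))*(41 + m) = (6 + 2*m)*(41 + m))
sqrt(I(-14) + c(N(8))) = sqrt((-14)**3 + (246 + 2*(-4*8)**2 + 88*(-4*8))) = sqrt(-2744 + (246 + 2*(-32)**2 + 88*(-32))) = sqrt(-2744 + (246 + 2*1024 - 2816)) = sqrt(-2744 + (246 + 2048 - 2816)) = sqrt(-2744 - 522) = sqrt(-3266) = I*sqrt(3266)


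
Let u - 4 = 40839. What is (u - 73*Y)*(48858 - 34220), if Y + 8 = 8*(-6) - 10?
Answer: 668385718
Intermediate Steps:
u = 40843 (u = 4 + 40839 = 40843)
Y = -66 (Y = -8 + (8*(-6) - 10) = -8 + (-48 - 10) = -8 - 58 = -66)
(u - 73*Y)*(48858 - 34220) = (40843 - 73*(-66))*(48858 - 34220) = (40843 + 4818)*14638 = 45661*14638 = 668385718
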